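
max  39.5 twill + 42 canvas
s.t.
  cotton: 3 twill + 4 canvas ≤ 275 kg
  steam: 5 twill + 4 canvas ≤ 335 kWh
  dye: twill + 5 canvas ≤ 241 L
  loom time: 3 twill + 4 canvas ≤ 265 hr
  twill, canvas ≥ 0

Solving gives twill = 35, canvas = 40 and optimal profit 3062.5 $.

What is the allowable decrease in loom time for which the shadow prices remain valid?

64

Binding constraints: steam, loom time. The basis is B = [[5,4],[3,4]] with det 8.
Per unit decrease in loom time, x* moves by d = (0.5, -0.625).
The basis stays optimal until canvas reaches 0; allowable decrease = 64 hr.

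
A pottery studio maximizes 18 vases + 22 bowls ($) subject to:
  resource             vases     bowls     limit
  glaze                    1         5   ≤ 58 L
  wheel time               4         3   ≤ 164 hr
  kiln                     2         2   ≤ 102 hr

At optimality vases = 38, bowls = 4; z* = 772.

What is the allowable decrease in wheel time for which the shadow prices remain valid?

129.2

Binding constraints: glaze, wheel time. The basis is B = [[1,5],[4,3]] with det -17.
Per unit decrease in wheel time, x* moves by d = (-0.2941, 0.0588).
The basis stays optimal until vases reaches 0; allowable decrease = 129.2 hr.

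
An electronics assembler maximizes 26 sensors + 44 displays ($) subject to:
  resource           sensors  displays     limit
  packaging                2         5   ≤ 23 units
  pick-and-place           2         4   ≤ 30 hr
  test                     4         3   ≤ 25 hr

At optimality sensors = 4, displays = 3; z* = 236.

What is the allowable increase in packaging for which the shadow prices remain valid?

14

Binding constraints: packaging, test. The basis is B = [[2,5],[4,3]] with det -14.
Per unit increase in packaging, x* moves by d = (-0.2143, 0.2857).
The basis stays optimal until pick-and-place becomes binding; allowable increase = 14 units.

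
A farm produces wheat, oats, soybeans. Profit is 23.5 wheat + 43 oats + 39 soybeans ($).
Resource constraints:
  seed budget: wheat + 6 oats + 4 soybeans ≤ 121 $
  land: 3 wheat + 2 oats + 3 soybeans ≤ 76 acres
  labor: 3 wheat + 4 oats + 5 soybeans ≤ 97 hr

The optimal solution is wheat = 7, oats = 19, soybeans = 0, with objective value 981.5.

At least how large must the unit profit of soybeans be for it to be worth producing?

Check each constraint at x*: seed budget 121/121 (tight); land 59/76 (slack 17); labor 97/97 (tight).
Slack constraints have shadow price 0 (complementary slackness).
From A_Bᵀ y = c: 1·y_seed budget + 3·y_labor = 23.5; 6·y_seed budget + 4·y_labor = 43.
→ y_seed budget = 2.5 and y_labor = 7.
soybeans enters the basis when its profit ≥ yᵀa₃ = 2.5·4 + 7·5 = 45.

45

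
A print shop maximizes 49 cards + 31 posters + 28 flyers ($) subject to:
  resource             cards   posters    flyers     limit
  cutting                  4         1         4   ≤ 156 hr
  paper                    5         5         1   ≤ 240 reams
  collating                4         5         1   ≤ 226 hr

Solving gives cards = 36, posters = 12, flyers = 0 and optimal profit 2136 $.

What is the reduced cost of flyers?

At the optimum: cutting uses 156 of 156 (binding); paper uses 240 of 240 (binding); collating uses 204 of 226 (slack = 22).
By complementary slackness, y = 0 for the non-binding constraint.
The binding rows give the dual system: 4·y_cutting + 5·y_paper = 49 and 1·y_cutting + 5·y_paper = 31.
Solving: y_cutting = 6, y_paper = 5.
Reduced cost of flyers: c₃ − yᵀa₃ = 28 − (6·4 + 5·1) = 28 − 29 = -1.

-1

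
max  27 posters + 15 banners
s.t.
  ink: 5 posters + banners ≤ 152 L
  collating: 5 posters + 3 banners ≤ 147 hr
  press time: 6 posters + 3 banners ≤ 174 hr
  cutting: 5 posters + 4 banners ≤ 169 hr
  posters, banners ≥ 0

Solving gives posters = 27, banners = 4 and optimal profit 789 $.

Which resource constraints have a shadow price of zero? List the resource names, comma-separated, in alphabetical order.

ink: 139/152 (slack 13)
collating: 147/147 (binding)
press time: 174/174 (binding)
cutting: 151/169 (slack 18)
By complementary slackness, a constraint with positive slack has shadow price 0 → cutting, ink.

cutting, ink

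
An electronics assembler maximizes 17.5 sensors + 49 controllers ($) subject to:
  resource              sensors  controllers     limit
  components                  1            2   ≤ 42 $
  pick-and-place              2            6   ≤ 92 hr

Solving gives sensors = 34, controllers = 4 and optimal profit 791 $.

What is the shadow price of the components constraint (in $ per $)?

Check each constraint at x*: components 42/42 (tight); pick-and-place 92/92 (tight).
From A_Bᵀ y = c: 1·y_components + 2·y_pick-and-place = 17.5; 2·y_components + 6·y_pick-and-place = 49.
Solving: y_components = 3.5, y_pick-and-place = 7.
Shadow price of components = 3.5.

3.5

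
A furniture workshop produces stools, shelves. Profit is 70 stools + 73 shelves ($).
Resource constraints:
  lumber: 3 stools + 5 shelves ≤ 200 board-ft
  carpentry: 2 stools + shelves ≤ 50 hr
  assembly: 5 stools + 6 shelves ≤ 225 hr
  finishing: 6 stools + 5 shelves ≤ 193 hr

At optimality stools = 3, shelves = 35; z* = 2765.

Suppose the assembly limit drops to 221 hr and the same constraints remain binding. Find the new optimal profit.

Binding: assembly and finishing. Non-binding: lumber (16 unused), carpentry (9 unused).
Slack constraints have shadow price 0 (complementary slackness).
From A_Bᵀ y = c: 5·y_assembly + 6·y_finishing = 70; 6·y_assembly + 5·y_finishing = 73.
Solving: y_assembly = 8, y_finishing = 5.
Δz = y_assembly·Δb = 8 × (-4) = -32, so new z* = 2765 − 32 = 2733.

2733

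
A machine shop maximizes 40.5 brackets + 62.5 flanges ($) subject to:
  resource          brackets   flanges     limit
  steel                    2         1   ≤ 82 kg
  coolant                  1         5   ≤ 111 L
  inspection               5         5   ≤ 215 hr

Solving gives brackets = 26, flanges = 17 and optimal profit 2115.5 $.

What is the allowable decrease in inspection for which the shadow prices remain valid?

Binding constraints: coolant, inspection. The basis is B = [[1,5],[5,5]] with det -20.
Per unit decrease in inspection, x* moves by d = (-0.25, 0.05).
The basis stays optimal until brackets reaches 0; allowable decrease = 104 hr.

104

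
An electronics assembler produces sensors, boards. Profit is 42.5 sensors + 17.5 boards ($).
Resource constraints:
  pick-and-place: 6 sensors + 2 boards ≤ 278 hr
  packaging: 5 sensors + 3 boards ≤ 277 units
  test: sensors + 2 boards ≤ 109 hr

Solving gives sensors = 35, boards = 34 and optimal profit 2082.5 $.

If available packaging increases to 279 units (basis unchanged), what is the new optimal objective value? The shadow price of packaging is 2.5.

Δb = 2, so new z* = 2082.5 + (2.5)·(2) = 2082.5 + 5 = 2087.5.

2087.5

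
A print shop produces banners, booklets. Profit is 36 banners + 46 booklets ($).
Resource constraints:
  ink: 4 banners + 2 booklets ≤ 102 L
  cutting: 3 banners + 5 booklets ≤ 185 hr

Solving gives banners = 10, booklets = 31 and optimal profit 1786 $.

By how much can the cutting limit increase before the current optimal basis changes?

Binding constraints: ink, cutting. The basis is B = [[4,2],[3,5]] with det 14.
Per unit increase in cutting, x* moves by d = (-0.1429, 0.2857).
The basis stays optimal until banners reaches 0; allowable increase = 70 hr.

70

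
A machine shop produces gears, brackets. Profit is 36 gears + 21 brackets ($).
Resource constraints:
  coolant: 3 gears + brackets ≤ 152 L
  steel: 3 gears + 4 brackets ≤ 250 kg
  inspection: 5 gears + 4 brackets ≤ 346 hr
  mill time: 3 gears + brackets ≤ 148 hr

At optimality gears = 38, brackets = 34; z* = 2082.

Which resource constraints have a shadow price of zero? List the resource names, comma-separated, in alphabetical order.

coolant, inspection

coolant: 148/152 (slack 4)
steel: 250/250 (binding)
inspection: 326/346 (slack 20)
mill time: 148/148 (binding)
By complementary slackness, a constraint with positive slack has shadow price 0 → coolant, inspection.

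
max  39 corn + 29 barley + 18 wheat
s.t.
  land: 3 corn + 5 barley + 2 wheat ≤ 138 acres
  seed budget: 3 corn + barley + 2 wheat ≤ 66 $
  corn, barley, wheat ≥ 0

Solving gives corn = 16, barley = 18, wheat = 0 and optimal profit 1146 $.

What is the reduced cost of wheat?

Check each constraint at x*: land 138/138 (tight); seed budget 66/66 (tight).
Dual feasibility on the basic columns requires 3·y_land + 3·y_seed budget = 39, 5·y_land + 1·y_seed budget = 29.
→ y_land = 4 and y_seed budget = 9.
Reduced cost of wheat: c₃ − yᵀa₃ = 18 − (4·2 + 9·2) = 18 − 26 = -8.

-8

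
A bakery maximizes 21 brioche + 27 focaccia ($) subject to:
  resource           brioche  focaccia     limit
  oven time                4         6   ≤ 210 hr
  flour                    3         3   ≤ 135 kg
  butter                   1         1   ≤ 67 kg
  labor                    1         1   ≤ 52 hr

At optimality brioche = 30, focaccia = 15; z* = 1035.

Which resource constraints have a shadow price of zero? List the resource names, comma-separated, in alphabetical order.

oven time: 210/210 (binding)
flour: 135/135 (binding)
butter: 45/67 (slack 22)
labor: 45/52 (slack 7)
By complementary slackness, a constraint with positive slack has shadow price 0 → butter, labor.

butter, labor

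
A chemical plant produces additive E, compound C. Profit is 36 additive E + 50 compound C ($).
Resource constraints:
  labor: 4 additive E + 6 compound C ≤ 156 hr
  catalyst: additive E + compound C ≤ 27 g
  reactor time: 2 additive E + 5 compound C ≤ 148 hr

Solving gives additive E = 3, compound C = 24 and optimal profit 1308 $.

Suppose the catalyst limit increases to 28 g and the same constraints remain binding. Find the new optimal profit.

1316

Binding: labor and catalyst. Non-binding: reactor time (22 unused).
Since reactor time is not tight, its dual is 0.
Dual feasibility on the basic columns requires 4·y_labor + 1·y_catalyst = 36, 6·y_labor + 1·y_catalyst = 50.
→ y_labor = 7 and y_catalyst = 8.
Δz = y_catalyst·Δb = 8 × (1) = 8, so new z* = 1308 + 8 = 1316.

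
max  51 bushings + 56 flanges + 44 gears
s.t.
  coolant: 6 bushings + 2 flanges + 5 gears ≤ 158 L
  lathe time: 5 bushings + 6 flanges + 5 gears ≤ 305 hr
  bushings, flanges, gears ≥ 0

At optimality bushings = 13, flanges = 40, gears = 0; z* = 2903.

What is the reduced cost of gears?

Check each constraint at x*: coolant 158/158 (tight); lathe time 305/305 (tight).
The binding rows give the dual system: 6·y_coolant + 5·y_lathe time = 51 and 2·y_coolant + 6·y_lathe time = 56.
Solving: y_coolant = 1, y_lathe time = 9.
Reduced cost of gears: c₃ − yᵀa₃ = 44 − (1·5 + 9·5) = 44 − 50 = -6.

-6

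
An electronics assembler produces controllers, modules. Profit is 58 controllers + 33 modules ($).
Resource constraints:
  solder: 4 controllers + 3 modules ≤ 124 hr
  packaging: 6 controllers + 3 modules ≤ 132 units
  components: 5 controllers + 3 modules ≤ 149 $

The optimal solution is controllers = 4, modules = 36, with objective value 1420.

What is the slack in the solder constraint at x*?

solder used = 4·4 + 3·36 = 124; slack = 124 − 124 = 0.

0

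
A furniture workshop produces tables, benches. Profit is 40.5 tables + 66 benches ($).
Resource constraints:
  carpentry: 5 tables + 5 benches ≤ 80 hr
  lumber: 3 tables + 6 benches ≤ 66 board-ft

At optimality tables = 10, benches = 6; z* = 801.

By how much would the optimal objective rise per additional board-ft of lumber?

8.5

At the optimum: carpentry uses 80 of 80 (binding); lumber uses 66 of 66 (binding).
From A_Bᵀ y = c: 5·y_carpentry + 3·y_lumber = 40.5; 5·y_carpentry + 6·y_lumber = 66.
This yields shadow prices y_carpentry = 3, y_lumber = 8.5.
Shadow price of lumber = 8.5.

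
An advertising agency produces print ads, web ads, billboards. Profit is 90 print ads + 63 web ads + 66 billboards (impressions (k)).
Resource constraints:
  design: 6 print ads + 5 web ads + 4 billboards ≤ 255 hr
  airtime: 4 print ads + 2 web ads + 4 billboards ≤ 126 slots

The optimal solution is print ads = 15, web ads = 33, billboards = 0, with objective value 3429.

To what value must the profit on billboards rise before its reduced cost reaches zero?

Check each constraint at x*: design 255/255 (tight); airtime 126/126 (tight).
From A_Bᵀ y = c: 6·y_design + 4·y_airtime = 90; 5·y_design + 2·y_airtime = 63.
Solving: y_design = 9, y_airtime = 9.
billboards enters the basis when its profit ≥ yᵀa₃ = 9·4 + 9·4 = 72.

72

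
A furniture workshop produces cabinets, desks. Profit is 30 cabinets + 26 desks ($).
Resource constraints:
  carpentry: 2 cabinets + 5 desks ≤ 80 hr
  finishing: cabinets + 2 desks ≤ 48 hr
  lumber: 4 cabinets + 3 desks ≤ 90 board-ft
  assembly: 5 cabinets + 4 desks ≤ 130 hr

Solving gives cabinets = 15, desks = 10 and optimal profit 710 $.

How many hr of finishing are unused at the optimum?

13

finishing used = 1·15 + 2·10 = 35; slack = 48 − 35 = 13.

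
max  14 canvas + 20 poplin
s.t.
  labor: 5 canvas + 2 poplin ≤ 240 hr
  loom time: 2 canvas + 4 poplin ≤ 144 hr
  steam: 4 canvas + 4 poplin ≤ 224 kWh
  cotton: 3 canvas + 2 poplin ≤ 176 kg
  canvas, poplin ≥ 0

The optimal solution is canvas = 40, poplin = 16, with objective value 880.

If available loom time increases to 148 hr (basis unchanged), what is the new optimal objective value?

At the optimum: labor uses 232 of 240 (slack = 8); loom time uses 144 of 144 (binding); steam uses 224 of 224 (binding); cotton uses 152 of 176 (slack = 24).
Since labor, cotton are not tight, their duals are 0.
Dual feasibility on the basic columns requires 2·y_loom time + 4·y_steam = 14, 4·y_loom time + 4·y_steam = 20.
Solving: y_loom time = 3, y_steam = 2.
Δz = y_loom time·Δb = 3 × (4) = 12, so new z* = 880 + 12 = 892.

892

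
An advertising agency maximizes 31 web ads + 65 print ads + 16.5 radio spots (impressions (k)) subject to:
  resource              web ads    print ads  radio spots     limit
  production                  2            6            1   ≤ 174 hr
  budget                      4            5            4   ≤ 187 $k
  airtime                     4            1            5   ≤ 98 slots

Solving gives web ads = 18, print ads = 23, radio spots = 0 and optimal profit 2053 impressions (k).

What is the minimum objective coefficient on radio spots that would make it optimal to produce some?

At the optimum: production uses 174 of 174 (binding); budget uses 187 of 187 (binding); airtime uses 95 of 98 (slack = 3).
Since airtime is not tight, its dual is 0.
The binding rows give the dual system: 2·y_production + 4·y_budget = 31 and 6·y_production + 5·y_budget = 65.
→ y_production = 7.5 and y_budget = 4.
radio spots enters the basis when its profit ≥ yᵀa₃ = 7.5·1 + 4·4 = 23.5.

23.5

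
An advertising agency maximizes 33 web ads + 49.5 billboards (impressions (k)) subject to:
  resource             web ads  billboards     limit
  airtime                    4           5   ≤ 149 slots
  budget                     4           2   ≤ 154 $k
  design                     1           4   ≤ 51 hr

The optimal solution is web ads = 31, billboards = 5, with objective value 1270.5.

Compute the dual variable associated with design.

3

At the optimum: airtime uses 149 of 149 (binding); budget uses 134 of 154 (slack = 20); design uses 51 of 51 (binding).
By complementary slackness, y = 0 for the non-binding constraint.
The binding rows give the dual system: 4·y_airtime + 1·y_design = 33 and 5·y_airtime + 4·y_design = 49.5.
This yields shadow prices y_airtime = 7.5, y_design = 3.
Shadow price of design = 3.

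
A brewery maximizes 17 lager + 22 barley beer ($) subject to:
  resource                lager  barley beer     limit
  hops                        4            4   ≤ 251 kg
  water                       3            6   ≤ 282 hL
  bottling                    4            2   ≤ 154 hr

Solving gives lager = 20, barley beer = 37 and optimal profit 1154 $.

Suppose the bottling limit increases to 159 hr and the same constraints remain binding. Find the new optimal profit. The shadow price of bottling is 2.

Δb = 5, so new z* = 1154 + (2)·(5) = 1154 + 10 = 1164.

1164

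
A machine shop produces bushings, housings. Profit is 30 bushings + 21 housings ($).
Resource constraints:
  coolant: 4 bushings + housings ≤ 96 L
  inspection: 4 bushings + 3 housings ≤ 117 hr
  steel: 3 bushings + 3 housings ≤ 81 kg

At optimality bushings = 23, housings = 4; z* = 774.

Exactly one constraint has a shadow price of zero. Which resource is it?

coolant: 96/96 (binding)
inspection: 104/117 (slack 13)
steel: 81/81 (binding)
By complementary slackness, a constraint with positive slack has shadow price 0 → inspection.

inspection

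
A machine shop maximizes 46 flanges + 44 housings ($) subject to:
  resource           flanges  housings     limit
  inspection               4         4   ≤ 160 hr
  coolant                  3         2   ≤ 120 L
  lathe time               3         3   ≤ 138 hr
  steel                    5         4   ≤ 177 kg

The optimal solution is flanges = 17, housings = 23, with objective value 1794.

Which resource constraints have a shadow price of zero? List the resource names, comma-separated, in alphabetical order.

inspection: 160/160 (binding)
coolant: 97/120 (slack 23)
lathe time: 120/138 (slack 18)
steel: 177/177 (binding)
By complementary slackness, a constraint with positive slack has shadow price 0 → coolant, lathe time.

coolant, lathe time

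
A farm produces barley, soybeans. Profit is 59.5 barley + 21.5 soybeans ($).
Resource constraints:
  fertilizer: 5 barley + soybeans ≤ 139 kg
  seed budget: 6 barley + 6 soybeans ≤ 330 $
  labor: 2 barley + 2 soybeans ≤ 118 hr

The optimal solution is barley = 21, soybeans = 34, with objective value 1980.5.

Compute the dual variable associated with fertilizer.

Check each constraint at x*: fertilizer 139/139 (tight); seed budget 330/330 (tight); labor 110/118 (slack 8).
Slack constraints have shadow price 0 (complementary slackness).
From A_Bᵀ y = c: 5·y_fertilizer + 6·y_seed budget = 59.5; 1·y_fertilizer + 6·y_seed budget = 21.5.
This yields shadow prices y_fertilizer = 9.5, y_seed budget = 2.
Shadow price of fertilizer = 9.5.

9.5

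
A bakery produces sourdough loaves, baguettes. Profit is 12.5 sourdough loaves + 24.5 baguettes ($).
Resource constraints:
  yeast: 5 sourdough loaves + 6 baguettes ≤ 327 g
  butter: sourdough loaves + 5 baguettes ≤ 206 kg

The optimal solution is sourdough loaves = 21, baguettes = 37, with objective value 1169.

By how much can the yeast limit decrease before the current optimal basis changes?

Binding constraints: yeast, butter. The basis is B = [[5,6],[1,5]] with det 19.
Per unit decrease in yeast, x* moves by d = (-0.2632, 0.0526).
The basis stays optimal until sourdough loaves reaches 0; allowable decrease = 79.8 g.

79.8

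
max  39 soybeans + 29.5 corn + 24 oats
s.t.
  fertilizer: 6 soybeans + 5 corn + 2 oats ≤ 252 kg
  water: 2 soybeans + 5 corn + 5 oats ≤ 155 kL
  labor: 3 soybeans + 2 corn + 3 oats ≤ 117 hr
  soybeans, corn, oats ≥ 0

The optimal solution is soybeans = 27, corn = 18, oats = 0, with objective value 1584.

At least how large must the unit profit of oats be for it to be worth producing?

25

At the optimum: fertilizer uses 252 of 252 (binding); water uses 144 of 155 (slack = 11); labor uses 117 of 117 (binding).
By complementary slackness, y = 0 for the non-binding constraint.
The binding rows give the dual system: 6·y_fertilizer + 3·y_labor = 39 and 5·y_fertilizer + 2·y_labor = 29.5.
Solving: y_fertilizer = 3.5, y_labor = 6.
oats enters the basis when its profit ≥ yᵀa₃ = 3.5·2 + 6·3 = 25.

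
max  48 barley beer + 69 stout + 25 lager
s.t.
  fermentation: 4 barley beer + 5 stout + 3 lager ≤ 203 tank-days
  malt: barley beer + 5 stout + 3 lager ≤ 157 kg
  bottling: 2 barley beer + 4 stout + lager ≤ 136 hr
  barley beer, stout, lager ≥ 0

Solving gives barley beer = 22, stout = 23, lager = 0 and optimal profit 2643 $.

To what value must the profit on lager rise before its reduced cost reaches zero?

33

At the optimum: fermentation uses 203 of 203 (binding); malt uses 137 of 157 (slack = 20); bottling uses 136 of 136 (binding).
Slack constraints have shadow price 0 (complementary slackness).
The binding rows give the dual system: 4·y_fermentation + 2·y_bottling = 48 and 5·y_fermentation + 4·y_bottling = 69.
→ y_fermentation = 9 and y_bottling = 6.
lager enters the basis when its profit ≥ yᵀa₃ = 9·3 + 6·1 = 33.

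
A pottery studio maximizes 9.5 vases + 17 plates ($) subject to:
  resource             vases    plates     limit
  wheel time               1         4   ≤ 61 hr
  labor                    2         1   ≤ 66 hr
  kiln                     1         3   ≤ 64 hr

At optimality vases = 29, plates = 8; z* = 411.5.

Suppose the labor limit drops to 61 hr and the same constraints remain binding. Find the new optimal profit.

At the optimum: wheel time uses 61 of 61 (binding); labor uses 66 of 66 (binding); kiln uses 53 of 64 (slack = 11).
By complementary slackness, y = 0 for the non-binding constraint.
From A_Bᵀ y = c: 1·y_wheel time + 2·y_labor = 9.5; 4·y_wheel time + 1·y_labor = 17.
This yields shadow prices y_wheel time = 3.5, y_labor = 3.
Δz = y_labor·Δb = 3 × (-5) = -15, so new z* = 411.5 − 15 = 396.5.

396.5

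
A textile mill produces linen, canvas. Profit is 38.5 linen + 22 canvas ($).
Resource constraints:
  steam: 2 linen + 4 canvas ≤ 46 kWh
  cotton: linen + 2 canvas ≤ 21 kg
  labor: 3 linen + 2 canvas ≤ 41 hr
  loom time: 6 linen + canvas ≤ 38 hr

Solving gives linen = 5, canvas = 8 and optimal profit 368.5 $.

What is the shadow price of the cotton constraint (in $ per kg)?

8.5

At the optimum: steam uses 42 of 46 (slack = 4); cotton uses 21 of 21 (binding); labor uses 31 of 41 (slack = 10); loom time uses 38 of 38 (binding).
Slack constraints have shadow price 0 (complementary slackness).
The binding rows give the dual system: 1·y_cotton + 6·y_loom time = 38.5 and 2·y_cotton + 1·y_loom time = 22.
This yields shadow prices y_cotton = 8.5, y_loom time = 5.
Shadow price of cotton = 8.5.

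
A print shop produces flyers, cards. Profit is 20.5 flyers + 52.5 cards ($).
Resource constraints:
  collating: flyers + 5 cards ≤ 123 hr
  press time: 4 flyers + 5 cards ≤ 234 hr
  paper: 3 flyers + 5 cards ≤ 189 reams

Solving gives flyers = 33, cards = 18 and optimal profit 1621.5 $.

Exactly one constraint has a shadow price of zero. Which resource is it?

press time

collating: 123/123 (binding)
press time: 222/234 (slack 12)
paper: 189/189 (binding)
By complementary slackness, a constraint with positive slack has shadow price 0 → press time.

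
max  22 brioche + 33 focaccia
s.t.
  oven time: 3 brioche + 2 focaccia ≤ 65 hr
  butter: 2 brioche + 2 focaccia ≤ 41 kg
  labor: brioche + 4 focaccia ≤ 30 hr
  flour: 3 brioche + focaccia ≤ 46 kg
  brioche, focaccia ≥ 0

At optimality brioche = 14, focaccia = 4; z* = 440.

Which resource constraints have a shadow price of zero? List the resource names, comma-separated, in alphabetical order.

butter, oven time

oven time: 50/65 (slack 15)
butter: 36/41 (slack 5)
labor: 30/30 (binding)
flour: 46/46 (binding)
By complementary slackness, a constraint with positive slack has shadow price 0 → butter, oven time.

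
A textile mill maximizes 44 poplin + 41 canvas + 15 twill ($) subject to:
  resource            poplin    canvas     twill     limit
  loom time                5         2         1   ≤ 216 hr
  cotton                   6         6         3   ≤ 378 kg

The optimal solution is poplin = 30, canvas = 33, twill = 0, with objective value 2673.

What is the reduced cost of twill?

-5.5

At the optimum: loom time uses 216 of 216 (binding); cotton uses 378 of 378 (binding).
From A_Bᵀ y = c: 5·y_loom time + 6·y_cotton = 44; 2·y_loom time + 6·y_cotton = 41.
Solving: y_loom time = 1, y_cotton = 6.5.
Reduced cost of twill: c₃ − yᵀa₃ = 15 − (1·1 + 6.5·3) = 15 − 20.5 = -5.5.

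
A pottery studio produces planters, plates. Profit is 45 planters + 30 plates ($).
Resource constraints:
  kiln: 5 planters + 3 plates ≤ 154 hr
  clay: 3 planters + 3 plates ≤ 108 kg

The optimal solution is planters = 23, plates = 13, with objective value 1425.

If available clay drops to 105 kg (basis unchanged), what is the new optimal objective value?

1417.5

At the optimum: kiln uses 154 of 154 (binding); clay uses 108 of 108 (binding).
From A_Bᵀ y = c: 5·y_kiln + 3·y_clay = 45; 3·y_kiln + 3·y_clay = 30.
Solving: y_kiln = 7.5, y_clay = 2.5.
Δz = y_clay·Δb = 2.5 × (-3) = -7.5, so new z* = 1425 − 7.5 = 1417.5.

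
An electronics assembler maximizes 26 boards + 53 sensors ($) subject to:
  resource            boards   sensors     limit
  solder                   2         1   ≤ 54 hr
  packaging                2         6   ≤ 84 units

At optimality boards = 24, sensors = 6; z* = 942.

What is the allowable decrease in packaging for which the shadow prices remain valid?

30

Binding constraints: solder, packaging. The basis is B = [[2,1],[2,6]] with det 10.
Per unit decrease in packaging, x* moves by d = (0.1, -0.2).
The basis stays optimal until sensors reaches 0; allowable decrease = 30 units.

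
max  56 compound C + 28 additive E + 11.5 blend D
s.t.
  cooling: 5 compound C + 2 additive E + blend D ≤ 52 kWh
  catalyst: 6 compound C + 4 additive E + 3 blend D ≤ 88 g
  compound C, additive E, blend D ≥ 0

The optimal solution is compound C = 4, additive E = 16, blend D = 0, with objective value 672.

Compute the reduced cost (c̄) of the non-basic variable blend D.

Check each constraint at x*: cooling 52/52 (tight); catalyst 88/88 (tight).
From A_Bᵀ y = c: 5·y_cooling + 6·y_catalyst = 56; 2·y_cooling + 4·y_catalyst = 28.
Solving: y_cooling = 7, y_catalyst = 3.5.
Reduced cost of blend D: c₃ − yᵀa₃ = 11.5 − (7·1 + 3.5·3) = 11.5 − 17.5 = -6.

-6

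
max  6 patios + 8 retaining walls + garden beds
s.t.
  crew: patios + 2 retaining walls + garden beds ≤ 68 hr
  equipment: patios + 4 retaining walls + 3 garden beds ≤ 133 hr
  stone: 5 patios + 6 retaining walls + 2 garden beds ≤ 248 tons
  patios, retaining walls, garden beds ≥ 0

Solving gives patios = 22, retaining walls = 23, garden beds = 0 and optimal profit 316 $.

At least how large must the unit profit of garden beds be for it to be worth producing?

3

Check each constraint at x*: crew 68/68 (tight); equipment 114/133 (slack 19); stone 248/248 (tight).
Slack constraints have shadow price 0 (complementary slackness).
The binding rows give the dual system: 1·y_crew + 5·y_stone = 6 and 2·y_crew + 6·y_stone = 8.
This yields shadow prices y_crew = 1, y_stone = 1.
garden beds enters the basis when its profit ≥ yᵀa₃ = 1·1 + 1·2 = 3.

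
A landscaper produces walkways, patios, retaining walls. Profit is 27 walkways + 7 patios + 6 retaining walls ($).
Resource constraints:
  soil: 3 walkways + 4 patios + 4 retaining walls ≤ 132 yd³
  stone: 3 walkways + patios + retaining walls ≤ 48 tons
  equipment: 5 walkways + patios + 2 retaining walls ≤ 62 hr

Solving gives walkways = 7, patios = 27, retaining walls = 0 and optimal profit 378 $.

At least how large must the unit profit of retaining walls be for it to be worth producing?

10

Binding: stone and equipment. Non-binding: soil (3 unused).
By complementary slackness, y = 0 for the non-binding constraint.
From A_Bᵀ y = c: 3·y_stone + 5·y_equipment = 27; 1·y_stone + 1·y_equipment = 7.
This yields shadow prices y_stone = 4, y_equipment = 3.
retaining walls enters the basis when its profit ≥ yᵀa₃ = 4·1 + 3·2 = 10.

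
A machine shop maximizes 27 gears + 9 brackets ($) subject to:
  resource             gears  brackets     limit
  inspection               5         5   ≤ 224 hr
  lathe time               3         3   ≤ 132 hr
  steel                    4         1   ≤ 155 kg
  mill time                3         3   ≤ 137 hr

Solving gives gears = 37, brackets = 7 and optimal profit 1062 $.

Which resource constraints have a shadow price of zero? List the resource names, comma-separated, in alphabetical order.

inspection: 220/224 (slack 4)
lathe time: 132/132 (binding)
steel: 155/155 (binding)
mill time: 132/137 (slack 5)
By complementary slackness, a constraint with positive slack has shadow price 0 → inspection, mill time.

inspection, mill time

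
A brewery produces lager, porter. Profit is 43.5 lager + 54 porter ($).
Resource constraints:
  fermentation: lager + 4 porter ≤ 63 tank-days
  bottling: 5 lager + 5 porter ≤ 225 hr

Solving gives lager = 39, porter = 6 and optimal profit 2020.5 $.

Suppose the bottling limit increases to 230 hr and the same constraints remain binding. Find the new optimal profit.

Both fermentation and bottling are binding at x*.
The binding rows give the dual system: 1·y_fermentation + 5·y_bottling = 43.5 and 4·y_fermentation + 5·y_bottling = 54.
Solving: y_fermentation = 3.5, y_bottling = 8.
Δz = y_bottling·Δb = 8 × (5) = 40, so new z* = 2020.5 + 40 = 2060.5.

2060.5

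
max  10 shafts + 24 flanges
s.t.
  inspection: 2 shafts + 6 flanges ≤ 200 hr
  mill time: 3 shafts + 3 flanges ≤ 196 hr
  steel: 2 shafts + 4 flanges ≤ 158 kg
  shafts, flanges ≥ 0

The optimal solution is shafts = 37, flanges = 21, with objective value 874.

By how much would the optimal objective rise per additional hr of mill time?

0

At the optimum: inspection uses 200 of 200 (binding); mill time uses 174 of 196 (slack = 22); steel uses 158 of 158 (binding).
Since mill time is not tight, its dual is 0.
From A_Bᵀ y = c: 2·y_inspection + 2·y_steel = 10; 6·y_inspection + 4·y_steel = 24.
→ y_inspection = 2 and y_steel = 3.
Shadow price of mill time = 0.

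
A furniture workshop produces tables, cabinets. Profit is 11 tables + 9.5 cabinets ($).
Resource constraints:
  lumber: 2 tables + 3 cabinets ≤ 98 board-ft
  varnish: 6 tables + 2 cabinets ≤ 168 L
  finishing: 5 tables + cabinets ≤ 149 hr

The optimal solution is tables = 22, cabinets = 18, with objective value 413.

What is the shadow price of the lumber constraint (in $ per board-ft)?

2.5

Check each constraint at x*: lumber 98/98 (tight); varnish 168/168 (tight); finishing 128/149 (slack 21).
Slack constraints have shadow price 0 (complementary slackness).
From A_Bᵀ y = c: 2·y_lumber + 6·y_varnish = 11; 3·y_lumber + 2·y_varnish = 9.5.
Solving: y_lumber = 2.5, y_varnish = 1.
Shadow price of lumber = 2.5.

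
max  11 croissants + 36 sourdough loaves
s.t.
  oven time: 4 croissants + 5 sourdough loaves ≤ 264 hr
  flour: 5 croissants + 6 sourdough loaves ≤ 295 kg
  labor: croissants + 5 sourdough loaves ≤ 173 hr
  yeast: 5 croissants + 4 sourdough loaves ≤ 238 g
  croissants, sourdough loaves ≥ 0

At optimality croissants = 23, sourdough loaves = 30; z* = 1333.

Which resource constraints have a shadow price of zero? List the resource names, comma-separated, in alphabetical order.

oven time: 242/264 (slack 22)
flour: 295/295 (binding)
labor: 173/173 (binding)
yeast: 235/238 (slack 3)
By complementary slackness, a constraint with positive slack has shadow price 0 → oven time, yeast.

oven time, yeast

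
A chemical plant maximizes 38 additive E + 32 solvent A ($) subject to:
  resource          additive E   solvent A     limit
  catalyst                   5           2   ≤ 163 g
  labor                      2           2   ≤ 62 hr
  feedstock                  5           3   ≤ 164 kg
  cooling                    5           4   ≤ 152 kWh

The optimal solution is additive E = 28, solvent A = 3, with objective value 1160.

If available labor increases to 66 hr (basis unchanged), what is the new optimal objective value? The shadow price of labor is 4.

Δb = 4, so new z* = 1160 + (4)·(4) = 1160 + 16 = 1176.

1176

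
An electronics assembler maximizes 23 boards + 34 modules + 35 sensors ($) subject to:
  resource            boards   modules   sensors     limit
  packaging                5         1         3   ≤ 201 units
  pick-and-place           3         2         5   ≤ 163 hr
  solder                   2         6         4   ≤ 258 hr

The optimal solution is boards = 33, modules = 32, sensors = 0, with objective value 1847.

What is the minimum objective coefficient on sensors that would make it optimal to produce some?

Check each constraint at x*: packaging 197/201 (slack 4); pick-and-place 163/163 (tight); solder 258/258 (tight).
Since packaging is not tight, its dual is 0.
From A_Bᵀ y = c: 3·y_pick-and-place + 2·y_solder = 23; 2·y_pick-and-place + 6·y_solder = 34.
Solving: y_pick-and-place = 5, y_solder = 4.
sensors enters the basis when its profit ≥ yᵀa₃ = 5·5 + 4·4 = 41.

41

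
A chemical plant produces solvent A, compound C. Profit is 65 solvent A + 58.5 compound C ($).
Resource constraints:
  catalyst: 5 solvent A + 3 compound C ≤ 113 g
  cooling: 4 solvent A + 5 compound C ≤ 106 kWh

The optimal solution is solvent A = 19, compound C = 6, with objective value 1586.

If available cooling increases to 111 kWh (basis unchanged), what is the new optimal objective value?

1623.5

Check each constraint at x*: catalyst 113/113 (tight); cooling 106/106 (tight).
From A_Bᵀ y = c: 5·y_catalyst + 4·y_cooling = 65; 3·y_catalyst + 5·y_cooling = 58.5.
This yields shadow prices y_catalyst = 7, y_cooling = 7.5.
Δz = y_cooling·Δb = 7.5 × (5) = 37.5, so new z* = 1586 + 37.5 = 1623.5.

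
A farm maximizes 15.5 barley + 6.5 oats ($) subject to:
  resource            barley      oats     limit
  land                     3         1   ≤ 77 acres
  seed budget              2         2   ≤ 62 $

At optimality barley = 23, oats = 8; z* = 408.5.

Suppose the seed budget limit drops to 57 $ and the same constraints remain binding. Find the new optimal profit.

403.5

Check each constraint at x*: land 77/77 (tight); seed budget 62/62 (tight).
The binding rows give the dual system: 3·y_land + 2·y_seed budget = 15.5 and 1·y_land + 2·y_seed budget = 6.5.
→ y_land = 4.5 and y_seed budget = 1.
Δz = y_seed budget·Δb = 1 × (-5) = -5, so new z* = 408.5 − 5 = 403.5.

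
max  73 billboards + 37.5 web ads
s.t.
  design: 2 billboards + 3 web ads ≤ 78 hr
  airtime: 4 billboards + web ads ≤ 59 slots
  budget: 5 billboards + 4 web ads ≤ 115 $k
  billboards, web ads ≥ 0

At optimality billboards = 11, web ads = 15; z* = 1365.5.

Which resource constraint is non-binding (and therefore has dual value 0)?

design

design: 67/78 (slack 11)
airtime: 59/59 (binding)
budget: 115/115 (binding)
By complementary slackness, a constraint with positive slack has shadow price 0 → design.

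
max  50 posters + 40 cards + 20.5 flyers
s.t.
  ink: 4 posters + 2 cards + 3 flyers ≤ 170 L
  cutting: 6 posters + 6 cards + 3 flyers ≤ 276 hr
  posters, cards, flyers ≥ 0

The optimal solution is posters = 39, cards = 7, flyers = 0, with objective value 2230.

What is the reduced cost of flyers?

Both ink and cutting are binding at x*.
The binding rows give the dual system: 4·y_ink + 6·y_cutting = 50 and 2·y_ink + 6·y_cutting = 40.
→ y_ink = 5 and y_cutting = 5.
Reduced cost of flyers: c₃ − yᵀa₃ = 20.5 − (5·3 + 5·3) = 20.5 − 30 = -9.5.

-9.5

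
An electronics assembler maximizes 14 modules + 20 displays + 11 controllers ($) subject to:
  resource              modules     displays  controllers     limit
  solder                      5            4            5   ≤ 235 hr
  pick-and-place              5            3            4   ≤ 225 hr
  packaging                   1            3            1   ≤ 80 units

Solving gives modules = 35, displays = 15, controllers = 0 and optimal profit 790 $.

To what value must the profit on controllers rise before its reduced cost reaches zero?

14

At the optimum: solder uses 235 of 235 (binding); pick-and-place uses 220 of 225 (slack = 5); packaging uses 80 of 80 (binding).
Since pick-and-place is not tight, its dual is 0.
From A_Bᵀ y = c: 5·y_solder + 1·y_packaging = 14; 4·y_solder + 3·y_packaging = 20.
Solving: y_solder = 2, y_packaging = 4.
controllers enters the basis when its profit ≥ yᵀa₃ = 2·5 + 4·1 = 14.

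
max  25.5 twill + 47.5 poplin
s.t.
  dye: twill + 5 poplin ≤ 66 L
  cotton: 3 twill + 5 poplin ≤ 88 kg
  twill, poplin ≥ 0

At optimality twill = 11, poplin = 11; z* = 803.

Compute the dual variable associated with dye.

Check each constraint at x*: dye 66/66 (tight); cotton 88/88 (tight).
Dual feasibility on the basic columns requires 1·y_dye + 3·y_cotton = 25.5, 5·y_dye + 5·y_cotton = 47.5.
Solving: y_dye = 1.5, y_cotton = 8.
Shadow price of dye = 1.5.

1.5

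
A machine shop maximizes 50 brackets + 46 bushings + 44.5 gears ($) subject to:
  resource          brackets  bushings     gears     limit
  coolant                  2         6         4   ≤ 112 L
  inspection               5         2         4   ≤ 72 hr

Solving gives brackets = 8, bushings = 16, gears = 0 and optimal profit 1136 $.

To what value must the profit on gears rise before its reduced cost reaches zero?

52

Both coolant and inspection are binding at x*.
The binding rows give the dual system: 2·y_coolant + 5·y_inspection = 50 and 6·y_coolant + 2·y_inspection = 46.
→ y_coolant = 5 and y_inspection = 8.
gears enters the basis when its profit ≥ yᵀa₃ = 5·4 + 8·4 = 52.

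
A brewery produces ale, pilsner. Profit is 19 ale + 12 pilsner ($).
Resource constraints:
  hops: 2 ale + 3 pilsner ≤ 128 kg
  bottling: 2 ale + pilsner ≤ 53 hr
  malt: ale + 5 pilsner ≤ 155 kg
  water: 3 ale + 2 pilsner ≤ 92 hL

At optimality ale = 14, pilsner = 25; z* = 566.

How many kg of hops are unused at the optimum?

25

hops used = 2·14 + 3·25 = 103; slack = 128 − 103 = 25.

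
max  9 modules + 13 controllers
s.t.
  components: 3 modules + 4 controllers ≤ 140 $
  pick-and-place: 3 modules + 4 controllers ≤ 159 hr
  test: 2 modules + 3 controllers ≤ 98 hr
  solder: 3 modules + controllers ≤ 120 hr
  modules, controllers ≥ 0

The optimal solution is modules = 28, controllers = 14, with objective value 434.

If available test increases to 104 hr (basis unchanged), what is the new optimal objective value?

452

Check each constraint at x*: components 140/140 (tight); pick-and-place 140/159 (slack 19); test 98/98 (tight); solder 98/120 (slack 22).
Since pick-and-place, solder are not tight, their duals are 0.
The binding rows give the dual system: 3·y_components + 2·y_test = 9 and 4·y_components + 3·y_test = 13.
Solving: y_components = 1, y_test = 3.
Δz = y_test·Δb = 3 × (6) = 18, so new z* = 434 + 18 = 452.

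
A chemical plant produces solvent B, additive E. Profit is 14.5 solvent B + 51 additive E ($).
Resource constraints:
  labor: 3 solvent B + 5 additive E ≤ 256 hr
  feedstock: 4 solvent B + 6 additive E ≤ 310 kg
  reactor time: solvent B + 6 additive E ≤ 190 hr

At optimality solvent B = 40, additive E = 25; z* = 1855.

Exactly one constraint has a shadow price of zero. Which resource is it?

labor: 245/256 (slack 11)
feedstock: 310/310 (binding)
reactor time: 190/190 (binding)
By complementary slackness, a constraint with positive slack has shadow price 0 → labor.

labor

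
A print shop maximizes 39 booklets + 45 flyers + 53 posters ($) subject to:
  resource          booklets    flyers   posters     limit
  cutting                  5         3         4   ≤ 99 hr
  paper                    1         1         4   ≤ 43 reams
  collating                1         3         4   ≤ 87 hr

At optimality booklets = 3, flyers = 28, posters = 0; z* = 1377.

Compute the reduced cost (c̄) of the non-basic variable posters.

Binding: cutting and collating. Non-binding: paper (12 unused).
Slack constraints have shadow price 0 (complementary slackness).
From A_Bᵀ y = c: 5·y_cutting + 1·y_collating = 39; 3·y_cutting + 3·y_collating = 45.
Solving: y_cutting = 6, y_collating = 9.
Reduced cost of posters: c₃ − yᵀa₃ = 53 − (6·4 + 9·4) = 53 − 60 = -7.

-7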